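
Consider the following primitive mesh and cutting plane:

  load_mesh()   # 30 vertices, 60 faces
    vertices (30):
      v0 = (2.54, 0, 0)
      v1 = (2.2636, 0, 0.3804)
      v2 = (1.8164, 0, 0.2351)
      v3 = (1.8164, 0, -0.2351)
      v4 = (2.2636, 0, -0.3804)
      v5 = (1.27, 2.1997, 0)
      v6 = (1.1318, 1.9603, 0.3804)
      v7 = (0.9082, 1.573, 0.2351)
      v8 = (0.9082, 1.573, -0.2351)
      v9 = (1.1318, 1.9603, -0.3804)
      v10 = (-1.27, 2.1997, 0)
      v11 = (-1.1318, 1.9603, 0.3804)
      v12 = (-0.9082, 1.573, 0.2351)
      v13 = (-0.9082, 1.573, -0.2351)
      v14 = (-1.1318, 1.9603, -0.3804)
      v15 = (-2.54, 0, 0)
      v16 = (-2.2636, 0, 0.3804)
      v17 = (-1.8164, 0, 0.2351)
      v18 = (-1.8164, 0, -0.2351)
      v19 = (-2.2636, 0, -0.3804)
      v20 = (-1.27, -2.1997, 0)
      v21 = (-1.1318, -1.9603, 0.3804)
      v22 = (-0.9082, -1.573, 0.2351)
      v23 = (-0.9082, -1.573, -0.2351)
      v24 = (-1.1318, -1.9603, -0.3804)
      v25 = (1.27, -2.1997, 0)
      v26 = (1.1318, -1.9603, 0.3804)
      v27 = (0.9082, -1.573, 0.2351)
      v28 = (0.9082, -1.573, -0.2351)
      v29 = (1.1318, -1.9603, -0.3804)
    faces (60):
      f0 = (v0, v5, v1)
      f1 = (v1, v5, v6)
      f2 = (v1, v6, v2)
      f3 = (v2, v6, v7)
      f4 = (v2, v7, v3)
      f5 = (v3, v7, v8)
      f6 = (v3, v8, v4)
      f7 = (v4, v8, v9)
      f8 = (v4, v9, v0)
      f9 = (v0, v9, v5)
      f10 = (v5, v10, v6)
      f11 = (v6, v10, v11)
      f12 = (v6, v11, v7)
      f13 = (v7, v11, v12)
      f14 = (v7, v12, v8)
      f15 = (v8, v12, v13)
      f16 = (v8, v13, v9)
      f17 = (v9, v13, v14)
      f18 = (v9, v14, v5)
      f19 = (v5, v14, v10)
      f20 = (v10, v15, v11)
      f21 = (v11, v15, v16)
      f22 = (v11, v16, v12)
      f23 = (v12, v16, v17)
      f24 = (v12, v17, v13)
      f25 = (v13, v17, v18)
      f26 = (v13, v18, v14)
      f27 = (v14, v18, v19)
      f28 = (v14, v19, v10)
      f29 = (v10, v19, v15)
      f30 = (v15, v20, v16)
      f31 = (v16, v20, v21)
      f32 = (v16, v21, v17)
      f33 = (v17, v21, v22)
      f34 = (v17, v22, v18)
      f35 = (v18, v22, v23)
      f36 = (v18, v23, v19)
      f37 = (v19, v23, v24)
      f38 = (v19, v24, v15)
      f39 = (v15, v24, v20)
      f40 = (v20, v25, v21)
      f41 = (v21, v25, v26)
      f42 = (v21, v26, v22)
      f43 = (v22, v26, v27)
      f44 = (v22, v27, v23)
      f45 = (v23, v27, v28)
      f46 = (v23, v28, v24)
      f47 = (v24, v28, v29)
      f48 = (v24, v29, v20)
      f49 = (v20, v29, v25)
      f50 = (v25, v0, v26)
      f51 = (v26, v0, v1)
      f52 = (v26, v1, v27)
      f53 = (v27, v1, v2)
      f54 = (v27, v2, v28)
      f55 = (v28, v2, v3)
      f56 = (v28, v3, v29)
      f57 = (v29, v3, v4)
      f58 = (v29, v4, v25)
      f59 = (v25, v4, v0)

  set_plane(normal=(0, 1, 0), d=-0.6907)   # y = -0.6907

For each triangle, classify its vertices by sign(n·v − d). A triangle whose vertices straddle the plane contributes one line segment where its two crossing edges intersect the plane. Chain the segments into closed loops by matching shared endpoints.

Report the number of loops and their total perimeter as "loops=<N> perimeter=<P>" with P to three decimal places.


loops=2 perimeter=4.702

Straddling triangles (20 of 60):
  (v15,v20,v16) [+-+] → (-2.14122, -0.6907, 0)–(-1.95161, -0.6907, 0.260955)  len=0.3226
  (v16,v20,v21) [+--] → (-1.95161, -0.6907, 0.260955)–(-1.86482, -0.6907, 0.3804)  len=0.1476
  (v16,v21,v17) [+-+] → (-1.86482, -0.6907, 0.3804)–(-1.57519, -0.6907, 0.286296)  len=0.3045
  (v17,v21,v22) [+--] → (-1.57519, -0.6907, 0.286296)–(-1.41761, -0.6907, 0.2351)  len=0.1657
  (v17,v22,v18) [+-+] → (-1.41761, -0.6907, 0.2351)–(-1.41761, -0.6907, -0.0286365)  len=0.2637
  (v18,v22,v23) [+--] → (-1.41761, -0.6907, -0.0286365)–(-1.41761, -0.6907, -0.2351)  len=0.2065
  (v18,v23,v19) [+-+] → (-1.41761, -0.6907, -0.2351)–(-1.66845, -0.6907, -0.316599)  len=0.2637
  (v19,v23,v24) [+--] → (-1.66845, -0.6907, -0.316599)–(-1.86482, -0.6907, -0.3804)  len=0.2065
  (v19,v24,v15) [+-+] → (-1.86482, -0.6907, -0.3804)–(-2.04383, -0.6907, -0.134032)  len=0.3045
  (v15,v24,v20) [+--] → (-2.04383, -0.6907, -0.134032)–(-2.14122, -0.6907, 0)  len=0.1657
  (v25,v0,v26) [-+-] → (2.14122, -0.6907, 0)–(2.04383, -0.6907, 0.134032)  len=0.1657
  (v26,v0,v1) [-++] → (2.04383, -0.6907, 0.134032)–(1.86482, -0.6907, 0.3804)  len=0.3045
  (v26,v1,v27) [-+-] → (1.86482, -0.6907, 0.3804)–(1.66845, -0.6907, 0.316599)  len=0.2065
  (v27,v1,v2) [-++] → (1.66845, -0.6907, 0.316599)–(1.41761, -0.6907, 0.2351)  len=0.2637
  (v27,v2,v28) [-+-] → (1.41761, -0.6907, 0.2351)–(1.41761, -0.6907, 0.0286365)  len=0.2065
  (v28,v2,v3) [-++] → (1.41761, -0.6907, 0.0286365)–(1.41761, -0.6907, -0.2351)  len=0.2637
  (v28,v3,v29) [-+-] → (1.41761, -0.6907, -0.2351)–(1.57519, -0.6907, -0.286296)  len=0.1657
  (v29,v3,v4) [-++] → (1.57519, -0.6907, -0.286296)–(1.86482, -0.6907, -0.3804)  len=0.3045
  (v29,v4,v25) [-+-] → (1.86482, -0.6907, -0.3804)–(1.95161, -0.6907, -0.260955)  len=0.1476
  (v25,v4,v0) [-++] → (1.95161, -0.6907, -0.260955)–(2.14122, -0.6907, 0)  len=0.3226

Chained into 2 loop(s):
  loop 1: 10 segments, perimeter = 2.3511
  loop 2: 10 segments, perimeter = 2.3511
Total perimeter = 4.702


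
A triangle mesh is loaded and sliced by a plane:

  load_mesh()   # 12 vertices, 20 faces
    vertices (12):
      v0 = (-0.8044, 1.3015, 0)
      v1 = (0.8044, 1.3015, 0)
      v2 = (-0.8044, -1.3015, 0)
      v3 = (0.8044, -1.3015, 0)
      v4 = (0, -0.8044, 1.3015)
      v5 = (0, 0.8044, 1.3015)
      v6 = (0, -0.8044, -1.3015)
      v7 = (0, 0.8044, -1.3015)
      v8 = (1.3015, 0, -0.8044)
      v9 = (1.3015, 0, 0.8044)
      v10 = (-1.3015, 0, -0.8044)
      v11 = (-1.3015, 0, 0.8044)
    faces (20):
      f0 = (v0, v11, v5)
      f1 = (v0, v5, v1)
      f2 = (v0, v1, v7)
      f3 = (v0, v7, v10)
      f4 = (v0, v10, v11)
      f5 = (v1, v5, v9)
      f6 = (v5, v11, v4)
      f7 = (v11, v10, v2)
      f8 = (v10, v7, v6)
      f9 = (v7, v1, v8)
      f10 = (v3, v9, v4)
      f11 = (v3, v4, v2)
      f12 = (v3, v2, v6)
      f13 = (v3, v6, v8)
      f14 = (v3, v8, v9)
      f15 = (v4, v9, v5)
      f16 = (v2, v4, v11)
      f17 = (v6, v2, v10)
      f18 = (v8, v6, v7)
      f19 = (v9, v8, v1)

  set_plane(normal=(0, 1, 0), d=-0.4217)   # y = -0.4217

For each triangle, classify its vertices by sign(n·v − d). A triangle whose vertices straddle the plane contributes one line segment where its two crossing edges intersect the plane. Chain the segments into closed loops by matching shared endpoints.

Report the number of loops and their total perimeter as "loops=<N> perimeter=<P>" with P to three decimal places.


loops=1 perimeter=7.775

Straddling triangles (10 of 20):
  (v5,v11,v4) [++-] → (-0.619199, -0.4217, 1.065)–(0, -0.4217, 1.3015)  len=0.6628
  (v11,v10,v2) [++-] → (-1.14043, -0.4217, -0.543766)–(-1.14043, -0.4217, 0.543766)  len=1.0875
  (v10,v7,v6) [++-] → (0, -0.4217, -1.3015)–(-0.619199, -0.4217, -1.065)  len=0.6628
  (v3,v9,v4) [-+-] → (1.14043, -0.4217, 0.543766)–(0.619199, -0.4217, 1.065)  len=0.7371
  (v3,v6,v8) [--+] → (0.619199, -0.4217, -1.065)–(1.14043, -0.4217, -0.543766)  len=0.7371
  (v3,v8,v9) [-++] → (1.14043, -0.4217, -0.543766)–(1.14043, -0.4217, 0.543766)  len=1.0875
  (v4,v9,v5) [-++] → (0.619199, -0.4217, 1.065)–(0, -0.4217, 1.3015)  len=0.6628
  (v2,v4,v11) [--+] → (-0.619199, -0.4217, 1.065)–(-1.14043, -0.4217, 0.543766)  len=0.7371
  (v6,v2,v10) [--+] → (-1.14043, -0.4217, -0.543766)–(-0.619199, -0.4217, -1.065)  len=0.7371
  (v8,v6,v7) [+-+] → (0.619199, -0.4217, -1.065)–(0, -0.4217, -1.3015)  len=0.6628

Chained into 1 loop(s):
  loop 1: 10 segments, perimeter = 7.7749
Total perimeter = 7.775


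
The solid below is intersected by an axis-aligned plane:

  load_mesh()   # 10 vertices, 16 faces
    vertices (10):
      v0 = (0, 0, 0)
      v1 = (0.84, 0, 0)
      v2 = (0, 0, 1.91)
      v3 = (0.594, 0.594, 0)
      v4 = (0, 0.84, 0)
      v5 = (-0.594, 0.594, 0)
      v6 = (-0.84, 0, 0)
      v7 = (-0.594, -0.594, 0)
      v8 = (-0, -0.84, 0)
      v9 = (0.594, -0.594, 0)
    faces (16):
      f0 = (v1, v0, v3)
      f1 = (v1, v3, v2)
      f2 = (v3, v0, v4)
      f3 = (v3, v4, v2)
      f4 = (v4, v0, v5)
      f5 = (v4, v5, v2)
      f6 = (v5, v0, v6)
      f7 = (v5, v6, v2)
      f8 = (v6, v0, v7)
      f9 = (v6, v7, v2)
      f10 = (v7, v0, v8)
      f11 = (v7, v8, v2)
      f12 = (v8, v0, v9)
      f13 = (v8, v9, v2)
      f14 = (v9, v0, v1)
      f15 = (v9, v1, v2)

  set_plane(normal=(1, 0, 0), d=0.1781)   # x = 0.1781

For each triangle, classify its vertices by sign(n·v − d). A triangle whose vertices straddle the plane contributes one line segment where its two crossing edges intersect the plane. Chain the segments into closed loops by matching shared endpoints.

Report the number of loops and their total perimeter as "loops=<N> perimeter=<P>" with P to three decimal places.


loops=1 perimeter=4.944

Straddling triangles (8 of 16):
  (v1,v0,v3) [+-+] → (0.1781, 0, 0)–(0.1781, 0.1781, 0)  len=0.1781
  (v1,v3,v2) [++-] → (0.1781, 0.1781, 1.33732)–(0.1781, 0, 1.50503)  len=0.2446
  (v3,v0,v4) [+--] → (0.1781, 0.1781, 0)–(0.1781, 0.766241, 0)  len=0.5881
  (v3,v4,v2) [+--] → (0.1781, 0.766241, 0)–(0.1781, 0.1781, 1.33732)  len=1.4609
  (v8,v0,v9) [--+] → (0.1781, -0.1781, 0)–(0.1781, -0.766241, 0)  len=0.5881
  (v8,v9,v2) [-+-] → (0.1781, -0.766241, 0)–(0.1781, -0.1781, 1.33732)  len=1.4609
  (v9,v0,v1) [+-+] → (0.1781, -0.1781, 0)–(0.1781, 0, 0)  len=0.1781
  (v9,v1,v2) [++-] → (0.1781, 0, 1.50503)–(0.1781, -0.1781, 1.33732)  len=0.2446

Chained into 1 loop(s):
  loop 1: 8 segments, perimeter = 4.9436
Total perimeter = 4.944


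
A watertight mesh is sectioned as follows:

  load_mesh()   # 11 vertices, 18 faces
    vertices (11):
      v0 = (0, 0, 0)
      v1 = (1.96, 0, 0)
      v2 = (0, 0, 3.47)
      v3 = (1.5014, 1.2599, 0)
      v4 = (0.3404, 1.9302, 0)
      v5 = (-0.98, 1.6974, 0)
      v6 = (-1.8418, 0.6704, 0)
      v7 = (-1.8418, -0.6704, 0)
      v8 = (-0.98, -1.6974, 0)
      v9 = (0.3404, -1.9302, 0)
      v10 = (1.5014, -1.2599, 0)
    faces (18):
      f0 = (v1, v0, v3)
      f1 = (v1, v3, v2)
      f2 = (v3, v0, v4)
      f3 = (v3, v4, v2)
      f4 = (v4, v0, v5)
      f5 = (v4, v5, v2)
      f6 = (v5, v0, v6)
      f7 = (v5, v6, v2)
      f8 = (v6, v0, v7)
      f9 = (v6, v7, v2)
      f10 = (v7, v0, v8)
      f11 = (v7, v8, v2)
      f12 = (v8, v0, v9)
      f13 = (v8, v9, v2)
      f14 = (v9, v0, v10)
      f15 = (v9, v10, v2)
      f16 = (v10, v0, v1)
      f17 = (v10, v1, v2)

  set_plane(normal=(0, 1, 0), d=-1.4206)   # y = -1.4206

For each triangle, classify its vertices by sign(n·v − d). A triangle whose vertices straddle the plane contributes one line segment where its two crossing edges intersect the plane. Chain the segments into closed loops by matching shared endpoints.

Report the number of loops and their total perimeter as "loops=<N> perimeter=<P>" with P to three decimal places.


loops=1 perimeter=5.586

Straddling triangles (6 of 18):
  (v7,v0,v8) [++-] → (-0.820189, -1.4206, 0)–(-1.21227, -1.4206, 0)  len=0.3921
  (v7,v8,v2) [+-+] → (-1.21227, -1.4206, 0)–(-0.820189, -1.4206, 0.565863)  len=0.6884
  (v8,v0,v9) [-+-] → (-0.820189, -1.4206, 0)–(0.25053, -1.4206, 0)  len=1.0707
  (v8,v9,v2) [--+] → (0.25053, -1.4206, 0.916129)–(-0.820189, -1.4206, 0.565863)  len=1.1266
  (v9,v0,v10) [-++] → (0.25053, -1.4206, 0)–(1.22306, -1.4206, 0)  len=0.9725
  (v9,v10,v2) [-++] → (1.22306, -1.4206, 0)–(0.25053, -1.4206, 0.916129)  len=1.3361

Chained into 1 loop(s):
  loop 1: 6 segments, perimeter = 5.5864
Total perimeter = 5.586


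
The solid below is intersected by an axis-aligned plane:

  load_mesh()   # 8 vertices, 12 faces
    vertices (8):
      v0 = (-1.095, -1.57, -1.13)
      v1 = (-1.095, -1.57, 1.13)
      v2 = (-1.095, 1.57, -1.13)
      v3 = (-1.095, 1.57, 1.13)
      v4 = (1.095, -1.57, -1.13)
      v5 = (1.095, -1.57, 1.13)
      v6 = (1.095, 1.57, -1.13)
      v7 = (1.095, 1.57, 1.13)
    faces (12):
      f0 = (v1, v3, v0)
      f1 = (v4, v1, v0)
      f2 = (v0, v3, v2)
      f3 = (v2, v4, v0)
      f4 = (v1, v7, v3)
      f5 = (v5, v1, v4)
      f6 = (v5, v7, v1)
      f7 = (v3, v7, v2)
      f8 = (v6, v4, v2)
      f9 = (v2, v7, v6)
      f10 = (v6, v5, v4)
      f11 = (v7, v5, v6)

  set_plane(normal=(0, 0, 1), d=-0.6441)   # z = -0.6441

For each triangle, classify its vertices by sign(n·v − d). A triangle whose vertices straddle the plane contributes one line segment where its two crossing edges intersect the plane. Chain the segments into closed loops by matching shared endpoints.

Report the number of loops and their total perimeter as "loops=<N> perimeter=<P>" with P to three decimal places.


Straddling triangles (8 of 12):
  (v1,v3,v0) [++-] → (-1.095, -0.8949, -0.6441)–(-1.095, -1.57, -0.6441)  len=0.6751
  (v4,v1,v0) [-+-] → (0.62415, -1.57, -0.6441)–(-1.095, -1.57, -0.6441)  len=1.7191
  (v0,v3,v2) [-+-] → (-1.095, -0.8949, -0.6441)–(-1.095, 1.57, -0.6441)  len=2.4649
  (v5,v1,v4) [++-] → (0.62415, -1.57, -0.6441)–(1.095, -1.57, -0.6441)  len=0.4708
  (v3,v7,v2) [++-] → (-0.62415, 1.57, -0.6441)–(-1.095, 1.57, -0.6441)  len=0.4708
  (v2,v7,v6) [-+-] → (-0.62415, 1.57, -0.6441)–(1.095, 1.57, -0.6441)  len=1.7191
  (v6,v5,v4) [-+-] → (1.095, 0.8949, -0.6441)–(1.095, -1.57, -0.6441)  len=2.4649
  (v7,v5,v6) [++-] → (1.095, 0.8949, -0.6441)–(1.095, 1.57, -0.6441)  len=0.6751

Chained into 1 loop(s):
  loop 1: 8 segments, perimeter = 10.6600
Total perimeter = 10.660

loops=1 perimeter=10.660


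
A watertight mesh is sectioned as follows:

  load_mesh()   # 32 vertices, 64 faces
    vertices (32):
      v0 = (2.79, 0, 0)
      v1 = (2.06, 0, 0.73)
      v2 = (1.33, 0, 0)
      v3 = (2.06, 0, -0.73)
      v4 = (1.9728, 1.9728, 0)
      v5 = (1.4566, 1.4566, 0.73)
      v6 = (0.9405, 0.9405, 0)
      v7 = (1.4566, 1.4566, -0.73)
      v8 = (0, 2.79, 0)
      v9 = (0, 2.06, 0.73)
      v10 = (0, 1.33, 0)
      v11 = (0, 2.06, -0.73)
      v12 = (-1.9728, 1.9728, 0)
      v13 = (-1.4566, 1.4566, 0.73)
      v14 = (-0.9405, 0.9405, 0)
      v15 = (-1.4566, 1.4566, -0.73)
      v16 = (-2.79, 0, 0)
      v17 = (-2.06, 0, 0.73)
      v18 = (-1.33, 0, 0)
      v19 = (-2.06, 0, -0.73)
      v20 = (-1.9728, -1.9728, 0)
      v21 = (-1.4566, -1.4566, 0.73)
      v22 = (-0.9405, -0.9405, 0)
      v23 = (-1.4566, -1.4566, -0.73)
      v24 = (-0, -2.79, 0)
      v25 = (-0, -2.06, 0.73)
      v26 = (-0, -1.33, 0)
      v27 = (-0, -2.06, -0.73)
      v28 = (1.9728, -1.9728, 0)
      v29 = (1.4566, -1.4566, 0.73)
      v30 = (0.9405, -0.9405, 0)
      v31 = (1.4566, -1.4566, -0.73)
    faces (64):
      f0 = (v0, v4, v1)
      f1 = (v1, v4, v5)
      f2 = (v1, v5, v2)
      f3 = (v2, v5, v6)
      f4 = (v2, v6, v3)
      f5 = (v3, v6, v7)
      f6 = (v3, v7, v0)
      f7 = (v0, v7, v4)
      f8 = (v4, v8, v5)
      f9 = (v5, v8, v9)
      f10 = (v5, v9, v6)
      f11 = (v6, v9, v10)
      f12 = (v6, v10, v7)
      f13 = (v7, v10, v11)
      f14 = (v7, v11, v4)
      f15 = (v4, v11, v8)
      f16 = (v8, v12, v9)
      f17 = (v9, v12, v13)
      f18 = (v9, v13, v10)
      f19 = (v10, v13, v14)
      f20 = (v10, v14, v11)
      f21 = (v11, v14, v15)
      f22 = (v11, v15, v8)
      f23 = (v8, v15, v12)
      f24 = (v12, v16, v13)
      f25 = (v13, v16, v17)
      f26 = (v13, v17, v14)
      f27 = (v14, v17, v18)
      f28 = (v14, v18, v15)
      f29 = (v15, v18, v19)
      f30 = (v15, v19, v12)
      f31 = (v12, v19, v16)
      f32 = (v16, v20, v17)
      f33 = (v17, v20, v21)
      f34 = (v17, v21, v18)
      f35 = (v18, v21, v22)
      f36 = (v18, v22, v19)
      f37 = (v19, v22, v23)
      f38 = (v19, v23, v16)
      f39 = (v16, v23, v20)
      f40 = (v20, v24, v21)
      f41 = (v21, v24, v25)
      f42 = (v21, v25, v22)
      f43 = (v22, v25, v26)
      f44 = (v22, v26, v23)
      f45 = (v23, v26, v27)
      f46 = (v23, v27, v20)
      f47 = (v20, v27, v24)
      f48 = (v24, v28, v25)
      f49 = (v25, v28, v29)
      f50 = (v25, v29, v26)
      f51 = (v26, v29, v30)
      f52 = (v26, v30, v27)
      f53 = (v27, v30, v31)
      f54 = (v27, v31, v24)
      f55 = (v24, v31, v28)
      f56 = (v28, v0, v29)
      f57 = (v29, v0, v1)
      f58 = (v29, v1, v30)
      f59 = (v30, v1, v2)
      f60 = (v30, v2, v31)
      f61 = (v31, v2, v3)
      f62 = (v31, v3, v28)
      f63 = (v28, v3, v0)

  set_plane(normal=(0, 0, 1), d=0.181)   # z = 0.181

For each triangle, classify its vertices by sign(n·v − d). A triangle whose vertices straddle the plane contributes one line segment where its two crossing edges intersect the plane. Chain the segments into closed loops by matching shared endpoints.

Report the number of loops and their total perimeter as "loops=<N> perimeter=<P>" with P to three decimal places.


Straddling triangles (32 of 64):
  (v0,v4,v1) [--+] → (1.99442, 1.48365, 0.181)–(2.609, 0, 0.181)  len=1.6059
  (v1,v4,v5) [+-+] → (1.99442, 1.48365, 0.181)–(1.84481, 1.84481, 0.181)  len=0.3909
  (v1,v5,v2) [++-] → (1.36139, 0.361157, 0.181)–(1.511, 0, 0.181)  len=0.3909
  (v2,v5,v6) [-+-] → (1.36139, 0.361157, 0.181)–(1.06846, 1.06846, 0.181)  len=0.7656
  (v4,v8,v5) [--+] → (0.361157, 2.45939, 0.181)–(1.84481, 1.84481, 0.181)  len=1.6059
  (v5,v8,v9) [+-+] → (0.361157, 2.45939, 0.181)–(0, 2.609, 0.181)  len=0.3909
  (v5,v9,v6) [++-] → (0.707308, 1.21807, 0.181)–(1.06846, 1.06846, 0.181)  len=0.3909
  (v6,v9,v10) [-+-] → (0.707308, 1.21807, 0.181)–(0, 1.511, 0.181)  len=0.7656
  (v8,v12,v9) [--+] → (-1.48365, 1.99442, 0.181)–(0, 2.609, 0.181)  len=1.6059
  (v9,v12,v13) [+-+] → (-1.48365, 1.99442, 0.181)–(-1.84481, 1.84481, 0.181)  len=0.3909
  (v9,v13,v10) [++-] → (-0.361157, 1.36139, 0.181)–(0, 1.511, 0.181)  len=0.3909
  (v10,v13,v14) [-+-] → (-0.361157, 1.36139, 0.181)–(-1.06846, 1.06846, 0.181)  len=0.7656
  (v12,v16,v13) [--+] → (-2.45939, 0.361157, 0.181)–(-1.84481, 1.84481, 0.181)  len=1.6059
  (v13,v16,v17) [+-+] → (-2.45939, 0.361157, 0.181)–(-2.609, 0, 0.181)  len=0.3909
  (v13,v17,v14) [++-] → (-1.21807, 0.707308, 0.181)–(-1.06846, 1.06846, 0.181)  len=0.3909
  (v14,v17,v18) [-+-] → (-1.21807, 0.707308, 0.181)–(-1.511, 0, 0.181)  len=0.7656
  (v16,v20,v17) [--+] → (-1.99442, -1.48365, 0.181)–(-2.609, 0, 0.181)  len=1.6059
  (v17,v20,v21) [+-+] → (-1.99442, -1.48365, 0.181)–(-1.84481, -1.84481, 0.181)  len=0.3909
  (v17,v21,v18) [++-] → (-1.36139, -0.361157, 0.181)–(-1.511, 0, 0.181)  len=0.3909
  (v18,v21,v22) [-+-] → (-1.36139, -0.361157, 0.181)–(-1.06846, -1.06846, 0.181)  len=0.7656
  (v20,v24,v21) [--+] → (-0.361157, -2.45939, 0.181)–(-1.84481, -1.84481, 0.181)  len=1.6059
  (v21,v24,v25) [+-+] → (-0.361157, -2.45939, 0.181)–(0, -2.609, 0.181)  len=0.3909
  (v21,v25,v22) [++-] → (-0.707308, -1.21807, 0.181)–(-1.06846, -1.06846, 0.181)  len=0.3909
  (v22,v25,v26) [-+-] → (-0.707308, -1.21807, 0.181)–(0, -1.511, 0.181)  len=0.7656
  (v24,v28,v25) [--+] → (1.48365, -1.99442, 0.181)–(0, -2.609, 0.181)  len=1.6059
  (v25,v28,v29) [+-+] → (1.48365, -1.99442, 0.181)–(1.84481, -1.84481, 0.181)  len=0.3909
  (v25,v29,v26) [++-] → (0.361157, -1.36139, 0.181)–(0, -1.511, 0.181)  len=0.3909
  (v26,v29,v30) [-+-] → (0.361157, -1.36139, 0.181)–(1.06846, -1.06846, 0.181)  len=0.7656
  (v28,v0,v29) [--+] → (2.45939, -0.361157, 0.181)–(1.84481, -1.84481, 0.181)  len=1.6059
  (v29,v0,v1) [+-+] → (2.45939, -0.361157, 0.181)–(2.609, 0, 0.181)  len=0.3909
  (v29,v1,v30) [++-] → (1.21807, -0.707308, 0.181)–(1.06846, -1.06846, 0.181)  len=0.3909
  (v30,v1,v2) [-+-] → (1.21807, -0.707308, 0.181)–(1.511, 0, 0.181)  len=0.7656

Chained into 2 loop(s):
  loop 1: 16 segments, perimeter = 15.9746
  loop 2: 16 segments, perimeter = 9.2519
Total perimeter = 25.226

loops=2 perimeter=25.226


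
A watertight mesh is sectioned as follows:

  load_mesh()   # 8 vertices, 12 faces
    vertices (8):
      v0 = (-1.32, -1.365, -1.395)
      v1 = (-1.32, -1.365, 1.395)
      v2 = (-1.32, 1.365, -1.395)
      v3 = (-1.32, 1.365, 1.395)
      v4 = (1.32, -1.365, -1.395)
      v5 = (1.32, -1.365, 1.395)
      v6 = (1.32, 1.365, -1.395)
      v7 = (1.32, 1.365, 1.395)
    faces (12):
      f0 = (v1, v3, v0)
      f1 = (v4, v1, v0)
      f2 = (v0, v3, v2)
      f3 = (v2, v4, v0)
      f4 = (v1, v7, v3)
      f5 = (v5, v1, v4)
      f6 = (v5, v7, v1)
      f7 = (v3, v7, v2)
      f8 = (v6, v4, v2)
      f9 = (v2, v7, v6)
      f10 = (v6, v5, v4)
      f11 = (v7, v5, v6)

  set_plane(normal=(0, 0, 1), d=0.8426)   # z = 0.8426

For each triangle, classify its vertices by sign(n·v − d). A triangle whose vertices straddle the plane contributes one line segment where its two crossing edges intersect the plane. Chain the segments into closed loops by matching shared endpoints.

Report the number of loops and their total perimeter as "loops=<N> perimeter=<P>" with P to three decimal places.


loops=1 perimeter=10.740

Straddling triangles (8 of 12):
  (v1,v3,v0) [++-] → (-1.32, 0.82448, 0.8426)–(-1.32, -1.365, 0.8426)  len=2.1895
  (v4,v1,v0) [-+-] → (-0.797299, -1.365, 0.8426)–(-1.32, -1.365, 0.8426)  len=0.5227
  (v0,v3,v2) [-+-] → (-1.32, 0.82448, 0.8426)–(-1.32, 1.365, 0.8426)  len=0.5405
  (v5,v1,v4) [++-] → (-0.797299, -1.365, 0.8426)–(1.32, -1.365, 0.8426)  len=2.1173
  (v3,v7,v2) [++-] → (0.797299, 1.365, 0.8426)–(-1.32, 1.365, 0.8426)  len=2.1173
  (v2,v7,v6) [-+-] → (0.797299, 1.365, 0.8426)–(1.32, 1.365, 0.8426)  len=0.5227
  (v6,v5,v4) [-+-] → (1.32, -0.82448, 0.8426)–(1.32, -1.365, 0.8426)  len=0.5405
  (v7,v5,v6) [++-] → (1.32, -0.82448, 0.8426)–(1.32, 1.365, 0.8426)  len=2.1895

Chained into 1 loop(s):
  loop 1: 8 segments, perimeter = 10.7400
Total perimeter = 10.740


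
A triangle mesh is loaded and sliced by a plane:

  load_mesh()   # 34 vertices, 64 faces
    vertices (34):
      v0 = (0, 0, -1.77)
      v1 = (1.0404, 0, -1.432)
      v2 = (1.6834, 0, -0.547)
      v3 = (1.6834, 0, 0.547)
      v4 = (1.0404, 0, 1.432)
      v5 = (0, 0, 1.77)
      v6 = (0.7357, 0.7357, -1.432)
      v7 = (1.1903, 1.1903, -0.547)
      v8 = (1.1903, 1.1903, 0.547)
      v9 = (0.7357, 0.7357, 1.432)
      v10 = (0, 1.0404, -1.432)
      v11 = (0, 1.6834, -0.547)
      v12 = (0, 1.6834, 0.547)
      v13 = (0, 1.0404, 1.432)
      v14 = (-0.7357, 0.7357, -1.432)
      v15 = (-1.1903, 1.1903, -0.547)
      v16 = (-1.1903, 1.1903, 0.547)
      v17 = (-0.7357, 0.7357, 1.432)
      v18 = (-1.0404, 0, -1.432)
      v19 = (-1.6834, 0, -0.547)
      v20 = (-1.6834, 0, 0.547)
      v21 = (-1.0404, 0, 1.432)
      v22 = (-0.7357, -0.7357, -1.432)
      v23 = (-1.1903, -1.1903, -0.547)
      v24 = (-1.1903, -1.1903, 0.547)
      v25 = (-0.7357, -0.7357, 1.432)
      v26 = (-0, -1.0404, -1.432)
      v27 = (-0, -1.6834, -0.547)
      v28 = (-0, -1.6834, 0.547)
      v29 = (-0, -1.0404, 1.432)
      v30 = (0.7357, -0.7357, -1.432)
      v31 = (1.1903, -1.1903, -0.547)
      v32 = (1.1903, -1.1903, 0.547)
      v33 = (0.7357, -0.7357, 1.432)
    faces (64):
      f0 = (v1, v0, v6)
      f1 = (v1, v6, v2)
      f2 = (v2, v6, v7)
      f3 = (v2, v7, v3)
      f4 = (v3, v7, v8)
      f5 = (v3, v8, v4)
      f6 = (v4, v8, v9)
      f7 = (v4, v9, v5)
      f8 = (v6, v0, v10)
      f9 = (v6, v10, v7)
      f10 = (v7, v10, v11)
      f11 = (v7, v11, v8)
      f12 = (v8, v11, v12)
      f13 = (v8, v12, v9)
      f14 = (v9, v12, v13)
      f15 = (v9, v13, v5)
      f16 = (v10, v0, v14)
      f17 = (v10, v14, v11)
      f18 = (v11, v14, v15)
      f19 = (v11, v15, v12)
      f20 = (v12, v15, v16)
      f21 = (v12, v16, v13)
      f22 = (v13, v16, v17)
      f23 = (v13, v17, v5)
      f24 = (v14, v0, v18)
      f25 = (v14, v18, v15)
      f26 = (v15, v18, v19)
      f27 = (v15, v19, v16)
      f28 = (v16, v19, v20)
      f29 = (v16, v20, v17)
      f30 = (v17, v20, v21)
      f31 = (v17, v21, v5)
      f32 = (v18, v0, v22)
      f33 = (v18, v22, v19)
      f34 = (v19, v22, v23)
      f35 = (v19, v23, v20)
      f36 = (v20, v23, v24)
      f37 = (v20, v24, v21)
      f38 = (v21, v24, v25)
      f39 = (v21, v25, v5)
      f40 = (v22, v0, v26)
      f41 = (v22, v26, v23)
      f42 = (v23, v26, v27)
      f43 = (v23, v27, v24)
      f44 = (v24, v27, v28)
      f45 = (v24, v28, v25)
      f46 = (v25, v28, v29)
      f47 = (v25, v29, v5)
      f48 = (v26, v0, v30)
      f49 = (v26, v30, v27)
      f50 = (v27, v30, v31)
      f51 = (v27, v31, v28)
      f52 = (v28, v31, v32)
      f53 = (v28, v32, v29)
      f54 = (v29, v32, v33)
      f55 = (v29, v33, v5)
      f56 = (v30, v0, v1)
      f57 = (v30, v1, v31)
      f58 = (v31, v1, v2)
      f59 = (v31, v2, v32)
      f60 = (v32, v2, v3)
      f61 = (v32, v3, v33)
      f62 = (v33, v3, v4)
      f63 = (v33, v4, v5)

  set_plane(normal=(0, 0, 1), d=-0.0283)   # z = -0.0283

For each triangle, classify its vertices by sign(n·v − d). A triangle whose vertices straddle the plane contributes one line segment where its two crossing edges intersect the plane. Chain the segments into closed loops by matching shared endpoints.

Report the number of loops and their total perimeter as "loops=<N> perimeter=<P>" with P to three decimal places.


loops=1 perimeter=10.307

Straddling triangles (16 of 64):
  (v2,v7,v3) [--+] → (1.42409, 0.625941, -0.0283)–(1.6834, 0, -0.0283)  len=0.6775
  (v3,v7,v8) [+-+] → (1.42409, 0.625941, -0.0283)–(1.1903, 1.1903, -0.0283)  len=0.6109
  (v7,v11,v8) [--+] → (0.564359, 1.44961, -0.0283)–(1.1903, 1.1903, -0.0283)  len=0.6775
  (v8,v11,v12) [+-+] → (0.564359, 1.44961, -0.0283)–(0, 1.6834, -0.0283)  len=0.6109
  (v11,v15,v12) [--+] → (-0.625941, 1.42409, -0.0283)–(0, 1.6834, -0.0283)  len=0.6775
  (v12,v15,v16) [+-+] → (-0.625941, 1.42409, -0.0283)–(-1.1903, 1.1903, -0.0283)  len=0.6109
  (v15,v19,v16) [--+] → (-1.44961, 0.564359, -0.0283)–(-1.1903, 1.1903, -0.0283)  len=0.6775
  (v16,v19,v20) [+-+] → (-1.44961, 0.564359, -0.0283)–(-1.6834, 0, -0.0283)  len=0.6109
  (v19,v23,v20) [--+] → (-1.42409, -0.625941, -0.0283)–(-1.6834, 0, -0.0283)  len=0.6775
  (v20,v23,v24) [+-+] → (-1.42409, -0.625941, -0.0283)–(-1.1903, -1.1903, -0.0283)  len=0.6109
  (v23,v27,v24) [--+] → (-0.564359, -1.44961, -0.0283)–(-1.1903, -1.1903, -0.0283)  len=0.6775
  (v24,v27,v28) [+-+] → (-0.564359, -1.44961, -0.0283)–(0, -1.6834, -0.0283)  len=0.6109
  (v27,v31,v28) [--+] → (0.625941, -1.42409, -0.0283)–(0, -1.6834, -0.0283)  len=0.6775
  (v28,v31,v32) [+-+] → (0.625941, -1.42409, -0.0283)–(1.1903, -1.1903, -0.0283)  len=0.6109
  (v31,v2,v32) [--+] → (1.44961, -0.564359, -0.0283)–(1.1903, -1.1903, -0.0283)  len=0.6775
  (v32,v2,v3) [+-+] → (1.44961, -0.564359, -0.0283)–(1.6834, 0, -0.0283)  len=0.6109

Chained into 1 loop(s):
  loop 1: 16 segments, perimeter = 10.3072
Total perimeter = 10.307


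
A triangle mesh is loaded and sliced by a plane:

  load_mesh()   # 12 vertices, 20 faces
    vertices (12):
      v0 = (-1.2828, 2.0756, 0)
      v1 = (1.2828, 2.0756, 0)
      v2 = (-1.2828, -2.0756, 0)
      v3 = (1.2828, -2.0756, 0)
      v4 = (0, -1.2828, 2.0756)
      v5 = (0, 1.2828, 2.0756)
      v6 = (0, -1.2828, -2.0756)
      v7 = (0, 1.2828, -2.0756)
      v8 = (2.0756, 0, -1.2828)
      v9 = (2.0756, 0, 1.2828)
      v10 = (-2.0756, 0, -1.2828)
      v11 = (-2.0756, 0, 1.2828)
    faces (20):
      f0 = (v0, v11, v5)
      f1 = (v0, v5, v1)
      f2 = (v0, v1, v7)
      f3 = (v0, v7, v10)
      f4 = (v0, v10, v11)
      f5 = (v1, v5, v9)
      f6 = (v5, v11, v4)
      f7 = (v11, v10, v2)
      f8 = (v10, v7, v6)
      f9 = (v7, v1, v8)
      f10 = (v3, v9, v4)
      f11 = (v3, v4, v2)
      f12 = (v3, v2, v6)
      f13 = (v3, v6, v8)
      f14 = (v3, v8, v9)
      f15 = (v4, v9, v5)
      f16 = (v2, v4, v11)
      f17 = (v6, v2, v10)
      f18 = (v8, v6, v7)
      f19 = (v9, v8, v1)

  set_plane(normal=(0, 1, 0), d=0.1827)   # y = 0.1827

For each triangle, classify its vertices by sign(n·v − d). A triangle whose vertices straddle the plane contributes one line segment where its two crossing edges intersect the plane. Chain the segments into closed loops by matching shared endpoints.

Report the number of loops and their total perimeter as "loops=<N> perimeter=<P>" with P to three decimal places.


loops=1 perimeter=13.579

Straddling triangles (10 of 20):
  (v0,v11,v5) [+-+] → (-2.00582, 0.1827, 1.16988)–(-1.77999, 0.1827, 1.39571)  len=0.3194
  (v0,v7,v10) [++-] → (-1.77999, 0.1827, -1.39571)–(-2.00582, 0.1827, -1.16988)  len=0.3194
  (v0,v10,v11) [+--] → (-2.00582, 0.1827, -1.16988)–(-2.00582, 0.1827, 1.16988)  len=2.3398
  (v1,v5,v9) [++-] → (1.77999, 0.1827, 1.39571)–(2.00582, 0.1827, 1.16988)  len=0.3194
  (v5,v11,v4) [+--] → (-1.77999, 0.1827, 1.39571)–(0, 0.1827, 2.0756)  len=1.9054
  (v10,v7,v6) [-+-] → (-1.77999, 0.1827, -1.39571)–(0, 0.1827, -2.0756)  len=1.9054
  (v7,v1,v8) [++-] → (2.00582, 0.1827, -1.16988)–(1.77999, 0.1827, -1.39571)  len=0.3194
  (v4,v9,v5) [--+] → (1.77999, 0.1827, 1.39571)–(0, 0.1827, 2.0756)  len=1.9054
  (v8,v6,v7) [--+] → (0, 0.1827, -2.0756)–(1.77999, 0.1827, -1.39571)  len=1.9054
  (v9,v8,v1) [--+] → (2.00582, 0.1827, -1.16988)–(2.00582, 0.1827, 1.16988)  len=2.3398

Chained into 1 loop(s):
  loop 1: 10 segments, perimeter = 13.5787
Total perimeter = 13.579


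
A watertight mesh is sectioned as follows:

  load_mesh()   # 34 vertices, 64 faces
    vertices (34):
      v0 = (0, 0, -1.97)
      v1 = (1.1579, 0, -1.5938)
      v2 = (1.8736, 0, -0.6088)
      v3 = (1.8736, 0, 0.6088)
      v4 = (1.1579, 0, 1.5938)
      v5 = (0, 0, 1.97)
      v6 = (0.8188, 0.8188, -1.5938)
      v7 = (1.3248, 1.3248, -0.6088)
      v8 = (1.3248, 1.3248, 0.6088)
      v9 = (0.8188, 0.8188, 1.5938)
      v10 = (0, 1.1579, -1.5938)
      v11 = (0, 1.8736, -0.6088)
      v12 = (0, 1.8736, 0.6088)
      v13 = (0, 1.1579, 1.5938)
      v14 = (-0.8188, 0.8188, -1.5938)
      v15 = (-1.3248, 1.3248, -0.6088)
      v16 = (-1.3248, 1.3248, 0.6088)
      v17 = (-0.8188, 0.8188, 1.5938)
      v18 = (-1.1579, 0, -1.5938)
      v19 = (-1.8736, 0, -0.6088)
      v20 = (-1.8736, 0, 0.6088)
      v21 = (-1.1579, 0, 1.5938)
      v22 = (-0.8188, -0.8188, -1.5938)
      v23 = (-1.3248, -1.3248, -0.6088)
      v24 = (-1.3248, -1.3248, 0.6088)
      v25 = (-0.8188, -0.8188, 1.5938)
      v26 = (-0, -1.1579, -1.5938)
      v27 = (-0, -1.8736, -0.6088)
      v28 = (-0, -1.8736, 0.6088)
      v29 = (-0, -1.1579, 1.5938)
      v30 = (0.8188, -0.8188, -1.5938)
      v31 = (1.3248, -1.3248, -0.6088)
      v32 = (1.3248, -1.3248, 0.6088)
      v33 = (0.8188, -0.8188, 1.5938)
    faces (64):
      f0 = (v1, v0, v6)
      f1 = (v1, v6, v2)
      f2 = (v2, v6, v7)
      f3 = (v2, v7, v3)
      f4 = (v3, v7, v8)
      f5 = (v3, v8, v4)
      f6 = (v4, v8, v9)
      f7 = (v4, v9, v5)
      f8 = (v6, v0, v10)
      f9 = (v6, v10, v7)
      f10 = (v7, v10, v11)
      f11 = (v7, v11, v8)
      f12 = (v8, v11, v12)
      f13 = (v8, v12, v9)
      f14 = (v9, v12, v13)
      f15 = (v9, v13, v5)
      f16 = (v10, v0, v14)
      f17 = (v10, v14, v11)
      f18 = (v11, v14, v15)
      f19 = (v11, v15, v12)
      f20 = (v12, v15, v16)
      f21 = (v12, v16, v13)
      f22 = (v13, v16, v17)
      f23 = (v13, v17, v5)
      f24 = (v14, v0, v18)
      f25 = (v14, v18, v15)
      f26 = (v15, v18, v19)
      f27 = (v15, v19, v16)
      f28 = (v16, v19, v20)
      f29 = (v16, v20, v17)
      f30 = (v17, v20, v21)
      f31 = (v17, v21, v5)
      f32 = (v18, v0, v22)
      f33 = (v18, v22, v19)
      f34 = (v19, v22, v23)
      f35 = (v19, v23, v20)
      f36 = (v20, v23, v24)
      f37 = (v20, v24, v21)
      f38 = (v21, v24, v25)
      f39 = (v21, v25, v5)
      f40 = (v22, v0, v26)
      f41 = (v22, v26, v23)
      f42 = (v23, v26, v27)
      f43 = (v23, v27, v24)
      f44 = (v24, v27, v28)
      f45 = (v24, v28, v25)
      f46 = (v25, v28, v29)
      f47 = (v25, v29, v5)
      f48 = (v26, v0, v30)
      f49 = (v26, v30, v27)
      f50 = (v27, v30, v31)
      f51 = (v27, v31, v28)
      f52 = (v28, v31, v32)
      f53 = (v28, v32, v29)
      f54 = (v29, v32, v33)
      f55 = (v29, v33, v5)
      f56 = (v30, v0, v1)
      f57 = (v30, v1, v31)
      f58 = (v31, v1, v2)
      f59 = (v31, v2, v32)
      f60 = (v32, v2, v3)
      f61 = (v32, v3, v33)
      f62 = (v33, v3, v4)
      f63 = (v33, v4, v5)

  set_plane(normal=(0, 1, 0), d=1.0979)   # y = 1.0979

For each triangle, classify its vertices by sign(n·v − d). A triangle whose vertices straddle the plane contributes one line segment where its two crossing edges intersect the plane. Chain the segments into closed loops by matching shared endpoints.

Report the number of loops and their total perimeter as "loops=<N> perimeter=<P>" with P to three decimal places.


Straddling triangles (20 of 64):
  (v2,v6,v7) [--+] → (1.0979, 1.0979, -1.05049)–(1.41879, 1.0979, -0.6088)  len=0.5460
  (v2,v7,v3) [-+-] → (1.41879, 1.0979, -0.6088)–(1.41879, 1.0979, -0.40026)  len=0.2085
  (v3,v7,v8) [-++] → (1.41879, 1.0979, -0.40026)–(1.41879, 1.0979, 0.6088)  len=1.0091
  (v3,v8,v4) [-+-] → (1.41879, 1.0979, 0.6088)–(1.29621, 1.0979, 0.777502)  len=0.2085
  (v4,v8,v9) [-+-] → (1.29621, 1.0979, 0.777502)–(1.0979, 1.0979, 1.05049)  len=0.3374
  (v6,v0,v10) [--+] → (0, 1.0979, -1.61329)–(0.144878, 1.0979, -1.5938)  len=0.1462
  (v6,v10,v7) [-++] → (0.144878, 1.0979, -1.5938)–(1.0979, 1.0979, -1.05049)  len=1.0970
  (v8,v12,v9) [++-] → (0.602146, 1.0979, 1.33317)–(1.0979, 1.0979, 1.05049)  len=0.5707
  (v9,v12,v13) [-++] → (0.602146, 1.0979, 1.33317)–(0.144878, 1.0979, 1.5938)  len=0.5263
  (v9,v13,v5) [-+-] → (0.144878, 1.0979, 1.5938)–(0, 1.0979, 1.61329)  len=0.1462
  (v10,v0,v14) [+--] → (0, 1.0979, -1.61329)–(-0.144878, 1.0979, -1.5938)  len=0.1462
  (v10,v14,v11) [+-+] → (-0.144878, 1.0979, -1.5938)–(-0.602146, 1.0979, -1.33317)  len=0.5263
  (v11,v14,v15) [+-+] → (-0.602146, 1.0979, -1.33317)–(-1.0979, 1.0979, -1.05049)  len=0.5707
  (v13,v16,v17) [++-] → (-1.0979, 1.0979, 1.05049)–(-0.144878, 1.0979, 1.5938)  len=1.0970
  (v13,v17,v5) [+--] → (-0.144878, 1.0979, 1.5938)–(0, 1.0979, 1.61329)  len=0.1462
  (v14,v18,v15) [--+] → (-1.29621, 1.0979, -0.777502)–(-1.0979, 1.0979, -1.05049)  len=0.3374
  (v15,v18,v19) [+--] → (-1.29621, 1.0979, -0.777502)–(-1.41879, 1.0979, -0.6088)  len=0.2085
  (v15,v19,v16) [+-+] → (-1.41879, 1.0979, -0.6088)–(-1.41879, 1.0979, 0.40026)  len=1.0091
  (v16,v19,v20) [+--] → (-1.41879, 1.0979, 0.40026)–(-1.41879, 1.0979, 0.6088)  len=0.2085
  (v16,v20,v17) [+--] → (-1.41879, 1.0979, 0.6088)–(-1.0979, 1.0979, 1.05049)  len=0.5460

Chained into 1 loop(s):
  loop 1: 20 segments, perimeter = 9.5918
Total perimeter = 9.592

loops=1 perimeter=9.592


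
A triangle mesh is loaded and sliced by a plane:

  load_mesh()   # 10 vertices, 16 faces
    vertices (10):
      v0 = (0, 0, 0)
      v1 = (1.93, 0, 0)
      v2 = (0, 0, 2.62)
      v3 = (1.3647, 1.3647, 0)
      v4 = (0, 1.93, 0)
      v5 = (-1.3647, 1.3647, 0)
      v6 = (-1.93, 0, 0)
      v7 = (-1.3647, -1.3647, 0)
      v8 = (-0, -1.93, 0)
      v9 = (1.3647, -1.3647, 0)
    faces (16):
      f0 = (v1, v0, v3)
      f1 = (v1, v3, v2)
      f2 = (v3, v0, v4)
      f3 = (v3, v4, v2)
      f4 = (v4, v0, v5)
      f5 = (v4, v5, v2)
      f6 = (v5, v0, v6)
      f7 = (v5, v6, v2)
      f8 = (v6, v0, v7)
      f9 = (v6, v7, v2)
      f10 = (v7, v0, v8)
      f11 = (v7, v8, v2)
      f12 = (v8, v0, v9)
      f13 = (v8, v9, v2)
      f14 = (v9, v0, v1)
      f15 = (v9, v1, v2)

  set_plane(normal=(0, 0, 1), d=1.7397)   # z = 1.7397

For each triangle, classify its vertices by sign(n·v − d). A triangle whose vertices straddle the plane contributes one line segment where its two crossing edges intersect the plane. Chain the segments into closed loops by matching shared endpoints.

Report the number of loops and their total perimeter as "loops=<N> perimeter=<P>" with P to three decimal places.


loops=1 perimeter=3.970

Straddling triangles (8 of 16):
  (v1,v3,v2) [--+] → (0.458529, 0.458529, 1.7397)–(0.648465, 0, 1.7397)  len=0.4963
  (v3,v4,v2) [--+] → (0, 0.648465, 1.7397)–(0.458529, 0.458529, 1.7397)  len=0.4963
  (v4,v5,v2) [--+] → (-0.458529, 0.458529, 1.7397)–(0, 0.648465, 1.7397)  len=0.4963
  (v5,v6,v2) [--+] → (-0.648465, 0, 1.7397)–(-0.458529, 0.458529, 1.7397)  len=0.4963
  (v6,v7,v2) [--+] → (-0.458529, -0.458529, 1.7397)–(-0.648465, 0, 1.7397)  len=0.4963
  (v7,v8,v2) [--+] → (0, -0.648465, 1.7397)–(-0.458529, -0.458529, 1.7397)  len=0.4963
  (v8,v9,v2) [--+] → (0.458529, -0.458529, 1.7397)–(0, -0.648465, 1.7397)  len=0.4963
  (v9,v1,v2) [--+] → (0.648465, 0, 1.7397)–(0.458529, -0.458529, 1.7397)  len=0.4963

Chained into 1 loop(s):
  loop 1: 8 segments, perimeter = 3.9705
Total perimeter = 3.970


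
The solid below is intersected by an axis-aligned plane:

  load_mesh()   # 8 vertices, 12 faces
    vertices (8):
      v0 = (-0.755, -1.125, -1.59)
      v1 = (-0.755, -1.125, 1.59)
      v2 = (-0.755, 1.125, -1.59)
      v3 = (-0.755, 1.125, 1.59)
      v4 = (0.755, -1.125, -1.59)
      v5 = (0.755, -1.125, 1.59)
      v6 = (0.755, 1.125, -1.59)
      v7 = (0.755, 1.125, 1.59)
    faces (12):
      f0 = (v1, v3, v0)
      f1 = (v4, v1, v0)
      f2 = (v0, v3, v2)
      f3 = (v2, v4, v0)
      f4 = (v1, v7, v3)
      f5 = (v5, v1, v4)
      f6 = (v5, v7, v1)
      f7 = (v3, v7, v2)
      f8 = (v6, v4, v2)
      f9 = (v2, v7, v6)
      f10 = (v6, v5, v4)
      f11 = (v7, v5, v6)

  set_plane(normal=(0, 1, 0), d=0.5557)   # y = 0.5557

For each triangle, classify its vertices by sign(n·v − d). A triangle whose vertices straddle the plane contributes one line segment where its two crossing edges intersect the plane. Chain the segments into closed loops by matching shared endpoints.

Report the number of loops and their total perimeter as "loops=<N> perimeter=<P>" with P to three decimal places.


Straddling triangles (8 of 12):
  (v1,v3,v0) [-+-] → (-0.755, 0.5557, 1.59)–(-0.755, 0.5557, 0.785389)  len=0.8046
  (v0,v3,v2) [-++] → (-0.755, 0.5557, 0.785389)–(-0.755, 0.5557, -1.59)  len=2.3754
  (v2,v4,v0) [+--] → (-0.372936, 0.5557, -1.59)–(-0.755, 0.5557, -1.59)  len=0.3821
  (v1,v7,v3) [-++] → (0.372936, 0.5557, 1.59)–(-0.755, 0.5557, 1.59)  len=1.1279
  (v5,v7,v1) [-+-] → (0.755, 0.5557, 1.59)–(0.372936, 0.5557, 1.59)  len=0.3821
  (v6,v4,v2) [+-+] → (0.755, 0.5557, -1.59)–(-0.372936, 0.5557, -1.59)  len=1.1279
  (v6,v5,v4) [+--] → (0.755, 0.5557, -0.785389)–(0.755, 0.5557, -1.59)  len=0.8046
  (v7,v5,v6) [+-+] → (0.755, 0.5557, 1.59)–(0.755, 0.5557, -0.785389)  len=2.3754

Chained into 1 loop(s):
  loop 1: 8 segments, perimeter = 9.3800
Total perimeter = 9.380

loops=1 perimeter=9.380


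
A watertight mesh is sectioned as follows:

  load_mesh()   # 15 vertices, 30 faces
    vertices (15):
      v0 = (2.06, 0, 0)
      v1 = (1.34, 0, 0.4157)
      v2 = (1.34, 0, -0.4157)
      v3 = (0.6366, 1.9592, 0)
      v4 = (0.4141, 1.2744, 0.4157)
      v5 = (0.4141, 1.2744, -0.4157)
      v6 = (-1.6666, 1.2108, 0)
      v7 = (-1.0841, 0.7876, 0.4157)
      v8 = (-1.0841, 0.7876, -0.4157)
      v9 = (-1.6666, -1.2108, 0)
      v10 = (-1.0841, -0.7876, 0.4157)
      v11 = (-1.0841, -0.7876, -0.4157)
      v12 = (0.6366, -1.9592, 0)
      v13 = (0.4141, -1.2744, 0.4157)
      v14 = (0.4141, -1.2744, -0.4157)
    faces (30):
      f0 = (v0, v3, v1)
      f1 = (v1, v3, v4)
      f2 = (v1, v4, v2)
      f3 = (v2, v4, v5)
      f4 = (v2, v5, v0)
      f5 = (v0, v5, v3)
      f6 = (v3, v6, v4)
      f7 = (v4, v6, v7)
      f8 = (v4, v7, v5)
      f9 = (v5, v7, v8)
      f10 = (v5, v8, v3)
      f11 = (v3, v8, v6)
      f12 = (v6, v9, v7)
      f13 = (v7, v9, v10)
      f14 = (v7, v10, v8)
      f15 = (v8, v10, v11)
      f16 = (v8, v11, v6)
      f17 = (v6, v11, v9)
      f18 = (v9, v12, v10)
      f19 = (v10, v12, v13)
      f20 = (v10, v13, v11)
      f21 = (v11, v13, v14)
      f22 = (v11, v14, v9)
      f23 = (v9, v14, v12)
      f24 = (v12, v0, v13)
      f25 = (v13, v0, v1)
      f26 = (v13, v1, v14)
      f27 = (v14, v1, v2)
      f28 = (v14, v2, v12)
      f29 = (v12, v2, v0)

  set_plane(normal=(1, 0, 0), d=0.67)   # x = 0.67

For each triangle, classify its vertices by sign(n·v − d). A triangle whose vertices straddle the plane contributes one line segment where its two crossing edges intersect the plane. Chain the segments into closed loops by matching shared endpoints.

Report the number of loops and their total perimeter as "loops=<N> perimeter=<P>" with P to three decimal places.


loops=2 perimeter=5.962

Straddling triangles (12 of 30):
  (v0,v3,v1) [+-+] → (0.67, 1.91323, 0)–(0.67, 1.86617, 0.019739)  len=0.0510
  (v1,v3,v4) [+--] → (0.67, 1.86617, 0.019739)–(0.67, 0.922182, 0.4157)  len=1.0237
  (v1,v4,v2) [+-+] → (0.67, 0.922182, 0.4157)–(0.67, 0.922182, 0.185918)  len=0.2298
  (v2,v4,v5) [+--] → (0.67, 0.922182, 0.185918)–(0.67, 0.922182, -0.4157)  len=0.6016
  (v2,v5,v0) [+-+] → (0.67, 0.922182, -0.4157)–(0.67, 1.07626, -0.351068)  len=0.1671
  (v0,v5,v3) [+--] → (0.67, 1.07626, -0.351068)–(0.67, 1.91323, 0)  len=0.9076
  (v12,v0,v13) [-+-] → (0.67, -1.91323, 0)–(0.67, -1.07626, 0.351068)  len=0.9076
  (v13,v0,v1) [-++] → (0.67, -1.07626, 0.351068)–(0.67, -0.922182, 0.4157)  len=0.1671
  (v13,v1,v14) [-+-] → (0.67, -0.922182, 0.4157)–(0.67, -0.922182, -0.185918)  len=0.6016
  (v14,v1,v2) [-++] → (0.67, -0.922182, -0.185918)–(0.67, -0.922182, -0.4157)  len=0.2298
  (v14,v2,v12) [-+-] → (0.67, -0.922182, -0.4157)–(0.67, -1.86617, -0.019739)  len=1.0237
  (v12,v2,v0) [-++] → (0.67, -1.86617, -0.019739)–(0.67, -1.91323, 0)  len=0.0510

Chained into 2 loop(s):
  loop 1: 6 segments, perimeter = 2.9808
  loop 2: 6 segments, perimeter = 2.9808
Total perimeter = 5.962
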